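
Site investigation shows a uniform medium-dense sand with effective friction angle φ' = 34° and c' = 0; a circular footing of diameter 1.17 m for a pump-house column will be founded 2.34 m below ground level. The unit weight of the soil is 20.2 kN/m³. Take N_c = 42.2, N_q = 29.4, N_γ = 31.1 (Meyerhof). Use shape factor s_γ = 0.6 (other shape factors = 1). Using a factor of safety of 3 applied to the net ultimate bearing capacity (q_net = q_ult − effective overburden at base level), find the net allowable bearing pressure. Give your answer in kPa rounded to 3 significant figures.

q = γ·D_f = 20.2 × 2.34 = 47.268 kPa.
q·N_q = 47.268 × 29.4 = 1389.7 kPa
0.5·γ·B·N_γ·s_γ = 0.5 × 20.2 × 1.17 × 31.1 × 0.6 = 220.51 kPa
q_ult = 1389.7 + 220.51 = 1610.2 kPa.
Net ultimate: q_net = 1610.2 − 47.268 = 1562.9 kPa.
q_all(net) = 1562.9 / 3 = 520.97 kPa.

q_all(net) ≈ 521 kPa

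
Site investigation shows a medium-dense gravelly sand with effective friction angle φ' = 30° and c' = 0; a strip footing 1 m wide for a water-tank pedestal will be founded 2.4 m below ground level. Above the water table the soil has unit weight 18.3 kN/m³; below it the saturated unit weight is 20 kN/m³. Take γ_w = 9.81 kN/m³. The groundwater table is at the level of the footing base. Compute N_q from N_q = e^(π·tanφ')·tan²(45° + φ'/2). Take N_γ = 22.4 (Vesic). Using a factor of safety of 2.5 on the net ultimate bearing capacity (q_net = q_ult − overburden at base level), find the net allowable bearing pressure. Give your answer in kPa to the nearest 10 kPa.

q_all(net) ≈ 350 kPa

N_q = e^(π·tan30°)·tan²(60°) = 18.4.
Overburden at base level: q = 18.3 × 2.4 = 43.92 kPa.
Below the base the soil is submerged, so the ½γBN_γ term uses γ' = 20 − 9.81 = 10.19 kN/m³.
Surcharge term q·N_q = 43.92 × 18.401 = 808.18 kPa; self-weight term 0.5·γ·B·N_γ = 0.5 × 10.19 × 1 × 22.4 = 114.13 kPa.
q_ult = 808.18 + 114.13 = 922.31 kPa.
q_net = 922.31 − 43.92 = 878.39 kPa.
q_all(net) = 878.39 / 2.5 = 351.35 kPa.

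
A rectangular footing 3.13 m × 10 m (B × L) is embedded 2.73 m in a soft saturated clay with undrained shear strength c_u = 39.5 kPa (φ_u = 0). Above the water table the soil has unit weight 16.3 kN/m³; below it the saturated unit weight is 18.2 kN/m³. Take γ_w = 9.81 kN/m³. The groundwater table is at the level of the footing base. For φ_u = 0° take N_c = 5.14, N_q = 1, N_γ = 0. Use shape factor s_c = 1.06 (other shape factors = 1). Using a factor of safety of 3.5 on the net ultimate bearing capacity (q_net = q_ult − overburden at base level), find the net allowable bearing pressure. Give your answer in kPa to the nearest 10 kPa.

q = γ·D_f = 16.3 × 2.73 = 44.499 kPa.
c·N_c·s_c = 39.5 × 5.14 × 1.06 = 215.21 kPa
q·N_q = 44.499 × 1 = 44.499 kPa
q_ult = 215.21 + 44.499 = 259.71 kPa.
q_net = 259.71 − 44.499 = 215.21 kPa.
q_all(net) = 215.21 / 3.5 = 61.489 kPa.

q_all(net) ≈ 60 kPa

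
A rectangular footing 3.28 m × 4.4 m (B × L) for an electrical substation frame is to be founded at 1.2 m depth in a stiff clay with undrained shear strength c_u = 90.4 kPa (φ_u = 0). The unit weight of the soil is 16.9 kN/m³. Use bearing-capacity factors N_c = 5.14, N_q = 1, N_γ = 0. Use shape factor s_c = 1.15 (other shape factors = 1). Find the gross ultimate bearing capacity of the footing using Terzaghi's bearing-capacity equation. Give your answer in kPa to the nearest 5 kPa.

Effective surcharge at the founding depth q = γ·D_f = 16.9 × 1.2 = 20.28 kPa.
q_ult = c·N_c·s_c + q·N_q
     = 90.4 × 5.14 × 1.15 + 20.28 × 1
     = 534.35 + 20.28 = 554.63 kPa.

q_ult ≈ 555 kPa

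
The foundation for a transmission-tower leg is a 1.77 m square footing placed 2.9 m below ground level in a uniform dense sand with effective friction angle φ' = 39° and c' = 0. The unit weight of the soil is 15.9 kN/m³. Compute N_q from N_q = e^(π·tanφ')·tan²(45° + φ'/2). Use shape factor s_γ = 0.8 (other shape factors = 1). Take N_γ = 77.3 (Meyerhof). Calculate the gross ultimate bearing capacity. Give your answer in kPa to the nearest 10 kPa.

tan39° = 0.8098, so N_q = e^(π×0.8098)·tan²(64.5°) = 12.731 × 4.395 = 55.96.
Overburden at base level: q = 15.9 × 2.9 = 46.11 kPa.
Surcharge term q·N_q = 46.11 × 55.957 = 2580.2 kPa; self-weight term 0.5·γ·B·N_γ·s_γ = 0.5 × 15.9 × 1.77 × 77.3 × 0.8 = 870.18 kPa.
q_ult = 2580.2 + 870.18 = 3450.4 kPa.

q_ult ≈ 3450 kPa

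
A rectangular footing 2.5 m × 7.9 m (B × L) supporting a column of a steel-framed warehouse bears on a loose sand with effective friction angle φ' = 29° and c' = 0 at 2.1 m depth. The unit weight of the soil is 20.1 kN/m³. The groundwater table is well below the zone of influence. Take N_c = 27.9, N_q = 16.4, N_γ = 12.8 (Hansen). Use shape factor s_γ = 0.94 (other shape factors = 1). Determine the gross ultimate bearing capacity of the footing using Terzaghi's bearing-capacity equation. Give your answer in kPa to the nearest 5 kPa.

q_ult ≈ 995 kPa

Overburden at base level: q = 20.1 × 2.1 = 42.21 kPa.
Surcharge term q·N_q = 42.21 × 16.4 = 692.24 kPa; self-weight term 0.5·γ·B·N_γ·s_γ = 0.5 × 20.1 × 2.5 × 12.8 × 0.94 = 302.3 kPa.
q_ult = 692.24 + 302.3 = 994.55 kPa.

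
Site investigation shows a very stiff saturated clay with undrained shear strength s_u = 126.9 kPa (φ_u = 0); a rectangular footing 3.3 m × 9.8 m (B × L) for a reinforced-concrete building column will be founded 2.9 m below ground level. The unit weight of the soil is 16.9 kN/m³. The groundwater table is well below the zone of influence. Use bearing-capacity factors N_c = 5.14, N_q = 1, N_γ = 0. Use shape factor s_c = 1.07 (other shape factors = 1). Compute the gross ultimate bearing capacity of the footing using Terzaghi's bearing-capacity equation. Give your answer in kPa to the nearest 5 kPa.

Overburden at base level: q = 16.9 × 2.9 = 49.01 kPa.
Cohesion term c·N_c·s_c = 126.9 × 5.14 × 1.07 = 697.92 kPa; surcharge term q·N_q = 49.01 × 1 = 49.01 kPa.
q_ult = 697.92 + 49.01 = 746.93 kPa.

q_ult ≈ 745 kPa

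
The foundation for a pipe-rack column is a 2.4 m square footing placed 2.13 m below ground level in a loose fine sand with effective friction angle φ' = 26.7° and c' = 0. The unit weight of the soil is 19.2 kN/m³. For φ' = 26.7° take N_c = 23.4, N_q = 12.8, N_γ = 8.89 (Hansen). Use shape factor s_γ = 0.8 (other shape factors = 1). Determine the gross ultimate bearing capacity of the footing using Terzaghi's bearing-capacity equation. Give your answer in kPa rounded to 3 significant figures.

q = γ·D_f = 19.2 × 2.13 = 40.896 kPa.
q·N_q = 40.896 × 12.8 = 523.47 kPa
0.5·γ·B·N_γ·s_γ = 0.5 × 19.2 × 2.4 × 8.89 × 0.8 = 163.86 kPa
q_ult = 523.47 + 163.86 = 687.33 kPa.

q_ult ≈ 687 kPa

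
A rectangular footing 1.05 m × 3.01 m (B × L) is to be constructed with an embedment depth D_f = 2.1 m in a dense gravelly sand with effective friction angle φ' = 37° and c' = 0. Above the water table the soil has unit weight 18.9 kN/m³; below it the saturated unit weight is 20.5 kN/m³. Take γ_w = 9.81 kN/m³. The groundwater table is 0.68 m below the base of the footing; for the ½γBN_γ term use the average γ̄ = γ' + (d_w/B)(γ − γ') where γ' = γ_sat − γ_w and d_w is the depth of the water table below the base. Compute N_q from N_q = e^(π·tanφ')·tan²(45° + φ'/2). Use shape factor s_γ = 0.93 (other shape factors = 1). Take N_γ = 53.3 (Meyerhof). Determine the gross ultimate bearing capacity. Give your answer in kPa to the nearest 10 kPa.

q_ult ≈ 2120 kPa

tan37° = 0.7536, so N_q = e^(π×0.7536)·tan²(63.5°) = 10.669 × 4.023 = 42.92.
q = γ·D_f = 18.9 × 2.1 = 39.69 kPa.
γ' = 10.69 kN/m³; averaging over the depth B below the base, γ̄ = γ' + (d_w/B)(γ − γ') = 16.007 kN/m³.
q·N_q = 39.69 × 42.92 = 1703.5 kPa
0.5·γ·B·N_γ·s_γ = 0.5 × 16.007 × 1.05 × 53.3 × 0.93 = 416.56 kPa
q_ult = 1703.5 + 416.56 = 2120.1 kPa.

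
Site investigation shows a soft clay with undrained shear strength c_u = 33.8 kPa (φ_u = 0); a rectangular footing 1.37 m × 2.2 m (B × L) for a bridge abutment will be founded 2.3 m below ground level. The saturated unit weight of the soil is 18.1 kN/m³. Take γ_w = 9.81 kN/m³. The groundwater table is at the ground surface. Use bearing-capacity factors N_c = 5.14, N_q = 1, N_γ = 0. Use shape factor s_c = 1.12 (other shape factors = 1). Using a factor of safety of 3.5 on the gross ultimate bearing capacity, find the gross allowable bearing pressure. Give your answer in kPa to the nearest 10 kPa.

q_all ≈ 60 kPa

Water table at ground surface, so effective unit weight γ' = 18.1 − 9.81 = 8.29 kN/m³ is used throughout; overburden q = 8.29 × 2.3 = 19.067 kPa.
Cohesion term c·N_c·s_c = 33.8 × 5.14 × 1.12 = 194.58 kPa; surcharge term q·N_q = 19.067 × 1 = 19.067 kPa.
q_ult = 194.58 + 19.067 = 213.65 kPa.
q_all = 213.65 / 3.5 = 61.042 kPa.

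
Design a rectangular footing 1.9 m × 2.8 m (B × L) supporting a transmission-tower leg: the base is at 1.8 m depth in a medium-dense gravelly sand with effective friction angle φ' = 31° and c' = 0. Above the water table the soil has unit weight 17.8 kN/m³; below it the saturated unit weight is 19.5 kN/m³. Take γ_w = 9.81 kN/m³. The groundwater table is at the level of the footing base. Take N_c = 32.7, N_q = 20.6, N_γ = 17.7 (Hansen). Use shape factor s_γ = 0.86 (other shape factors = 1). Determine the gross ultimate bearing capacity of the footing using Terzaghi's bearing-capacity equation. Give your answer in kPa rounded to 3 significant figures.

q_ult ≈ 800 kPa

Overburden at base level: q = 17.8 × 1.8 = 32.04 kPa.
Below the base the soil is submerged, so the ½γBN_γ term uses γ' = 19.5 − 9.81 = 9.69 kN/m³.
Surcharge term q·N_q = 32.04 × 20.6 = 660.02 kPa; self-weight term 0.5·γ·B·N_γ·s_γ = 0.5 × 9.69 × 1.9 × 17.7 × 0.86 = 140.13 kPa.
q_ult = 660.02 + 140.13 = 800.15 kPa.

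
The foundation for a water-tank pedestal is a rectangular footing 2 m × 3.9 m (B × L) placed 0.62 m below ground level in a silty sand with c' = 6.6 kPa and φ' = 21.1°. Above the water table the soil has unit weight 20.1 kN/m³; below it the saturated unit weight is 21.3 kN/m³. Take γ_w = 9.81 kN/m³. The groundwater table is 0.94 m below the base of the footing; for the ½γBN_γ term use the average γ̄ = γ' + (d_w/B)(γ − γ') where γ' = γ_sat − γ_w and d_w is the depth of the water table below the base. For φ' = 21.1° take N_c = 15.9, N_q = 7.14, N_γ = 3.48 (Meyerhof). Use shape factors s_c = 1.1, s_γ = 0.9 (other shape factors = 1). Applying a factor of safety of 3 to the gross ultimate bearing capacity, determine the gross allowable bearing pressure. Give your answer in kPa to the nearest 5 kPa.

Overburden at base level: q = 20.1 × 0.62 = 12.462 kPa.
The water table is 0.94 m below the base (< B = 2 m), so the ½γBN_γ term uses γ̄ = γ' + (d_w/B)(γ − γ') = 11.49 + (0.94/2)(20.1 − 11.49) = 15.537 kN/m³.
Cohesion term c·N_c·s_c = 6.6 × 15.9 × 1.1 = 115.43 kPa; surcharge term q·N_q = 12.462 × 7.14 = 88.979 kPa; self-weight term 0.5·γ·B·N_γ·s_γ = 0.5 × 15.537 × 2 × 3.48 × 0.9 = 48.661 kPa.
q_ult = 115.43 + 88.979 + 48.661 = 253.07 kPa.
q_all = q_ult / FS = 253.07 / 3 = 84.358 kPa.

q_all ≈ 85 kPa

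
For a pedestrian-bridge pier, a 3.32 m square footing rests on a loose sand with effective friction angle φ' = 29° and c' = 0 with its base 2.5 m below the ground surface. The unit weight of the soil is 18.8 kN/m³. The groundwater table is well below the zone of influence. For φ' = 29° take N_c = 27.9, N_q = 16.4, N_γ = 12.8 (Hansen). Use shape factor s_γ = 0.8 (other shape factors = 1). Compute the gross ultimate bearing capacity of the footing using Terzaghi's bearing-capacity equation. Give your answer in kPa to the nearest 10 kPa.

Effective surcharge at the founding depth q = γ·D_f = 18.8 × 2.5 = 47 kPa.
q_ult = q·N_q + 0.5·γ·B·N_γ·s_γ
     = 47 × 16.4 + 0.5 × 18.8 × 3.32 × 12.8 × 0.8
     = 770.8 + 319.57 = 1090.4 kPa.

q_ult ≈ 1090 kPa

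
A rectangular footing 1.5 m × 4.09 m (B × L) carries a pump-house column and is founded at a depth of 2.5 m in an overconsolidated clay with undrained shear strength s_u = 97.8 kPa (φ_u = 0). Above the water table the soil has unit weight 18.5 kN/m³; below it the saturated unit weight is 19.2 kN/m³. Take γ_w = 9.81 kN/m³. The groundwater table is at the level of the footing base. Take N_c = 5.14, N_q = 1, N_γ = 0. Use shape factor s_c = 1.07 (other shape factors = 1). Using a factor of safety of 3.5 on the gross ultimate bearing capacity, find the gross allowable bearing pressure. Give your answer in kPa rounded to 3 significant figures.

q = γ·D_f = 18.5 × 2.5 = 46.25 kPa.
c·N_c·s_c = 97.8 × 5.14 × 1.07 = 537.88 kPa
q·N_q = 46.25 × 1 = 46.25 kPa
q_ult = 537.88 + 46.25 = 584.13 kPa.
q_all = 584.13 / 3.5 = 166.89 kPa.

q_all ≈ 167 kPa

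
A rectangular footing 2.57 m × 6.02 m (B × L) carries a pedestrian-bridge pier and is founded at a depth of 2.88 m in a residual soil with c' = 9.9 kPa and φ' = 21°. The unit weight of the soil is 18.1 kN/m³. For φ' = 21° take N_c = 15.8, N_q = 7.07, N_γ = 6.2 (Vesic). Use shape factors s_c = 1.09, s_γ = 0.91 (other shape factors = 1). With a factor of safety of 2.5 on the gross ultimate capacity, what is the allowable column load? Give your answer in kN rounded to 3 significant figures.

Overburden at base level: q = 18.1 × 2.88 = 52.128 kPa.
Cohesion term c·N_c·s_c = 9.9 × 15.8 × 1.09 = 170.5 kPa; surcharge term q·N_q = 52.128 × 7.07 = 368.54 kPa; self-weight term 0.5·γ·B·N_γ·s_γ = 0.5 × 18.1 × 2.57 × 6.2 × 0.91 = 131.22 kPa.
q_ult = 170.5 + 368.54 + 131.22 = 670.27 kPa.
Gross allowable pressure q_all = 670.27 / 2.5 = 268.11 kPa.
Footing area = 15.4714 m², so allowable column load = 268.11 × 15.4714 = 4148 kN.

P_all ≈ 4150 kN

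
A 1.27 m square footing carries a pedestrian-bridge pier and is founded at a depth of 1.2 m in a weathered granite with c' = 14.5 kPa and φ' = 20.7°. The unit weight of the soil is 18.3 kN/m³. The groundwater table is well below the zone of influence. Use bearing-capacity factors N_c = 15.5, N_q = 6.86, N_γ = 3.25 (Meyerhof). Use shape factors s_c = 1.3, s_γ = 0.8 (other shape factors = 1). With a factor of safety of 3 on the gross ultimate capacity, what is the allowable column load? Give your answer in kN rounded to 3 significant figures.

Overburden at base level: q = 18.3 × 1.2 = 21.96 kPa.
Cohesion term c·N_c·s_c = 14.5 × 15.5 × 1.3 = 292.18 kPa; surcharge term q·N_q = 21.96 × 6.86 = 150.65 kPa; self-weight term 0.5·γ·B·N_γ·s_γ = 0.5 × 18.3 × 1.27 × 3.25 × 0.8 = 30.213 kPa.
q_ult = 292.18 + 150.65 + 30.213 = 473.03 kPa.
Gross allowable pressure q_all = 473.03 / 3 = 157.68 kPa.
Footing area = 1.6129 m², so allowable column load = 157.68 × 1.6129 = 254.32 kN.

P_all ≈ 254 kN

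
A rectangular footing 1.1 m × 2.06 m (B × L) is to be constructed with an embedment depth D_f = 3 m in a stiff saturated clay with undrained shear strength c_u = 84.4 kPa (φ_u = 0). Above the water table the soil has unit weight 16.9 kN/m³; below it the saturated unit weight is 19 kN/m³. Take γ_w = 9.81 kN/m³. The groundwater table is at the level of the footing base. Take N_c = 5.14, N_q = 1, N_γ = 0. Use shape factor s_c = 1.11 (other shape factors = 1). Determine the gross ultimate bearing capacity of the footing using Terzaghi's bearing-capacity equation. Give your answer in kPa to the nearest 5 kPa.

Effective surcharge at the founding depth q = γ·D_f = 16.9 × 3 = 50.7 kPa.
q_ult = c·N_c·s_c + q·N_q
     = 84.4 × 5.14 × 1.11 + 50.7 × 1
     = 481.54 + 50.7 = 532.24 kPa.

q_ult ≈ 530 kPa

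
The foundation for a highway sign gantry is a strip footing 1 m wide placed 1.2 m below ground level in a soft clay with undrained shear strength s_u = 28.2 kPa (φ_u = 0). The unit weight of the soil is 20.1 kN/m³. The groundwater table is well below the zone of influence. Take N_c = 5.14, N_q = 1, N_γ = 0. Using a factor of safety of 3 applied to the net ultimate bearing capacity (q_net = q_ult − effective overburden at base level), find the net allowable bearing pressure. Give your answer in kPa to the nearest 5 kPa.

Effective surcharge at the founding depth q = γ·D_f = 20.1 × 1.2 = 24.12 kPa.
q_ult = c·N_c + q·N_q
     = 28.2 × 5.14 + 24.12 × 1
     = 144.95 + 24.12 = 169.07 kPa.
Net ultimate: q_net = 169.07 − 24.12 = 144.95 kPa.
q_all(net) = 144.95 / 3 = 48.316 kPa.

q_all(net) ≈ 50 kPa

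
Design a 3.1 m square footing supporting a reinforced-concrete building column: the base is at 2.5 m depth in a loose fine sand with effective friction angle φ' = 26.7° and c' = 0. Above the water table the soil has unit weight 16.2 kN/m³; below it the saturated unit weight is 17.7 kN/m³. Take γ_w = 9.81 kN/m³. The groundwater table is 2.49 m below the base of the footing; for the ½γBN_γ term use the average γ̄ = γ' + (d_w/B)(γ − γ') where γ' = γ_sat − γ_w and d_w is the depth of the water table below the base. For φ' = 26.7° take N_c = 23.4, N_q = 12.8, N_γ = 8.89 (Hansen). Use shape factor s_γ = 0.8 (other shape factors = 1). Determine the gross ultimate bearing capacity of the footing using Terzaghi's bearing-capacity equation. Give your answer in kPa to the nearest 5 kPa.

Effective surcharge at the founding depth q = γ·D_f = 16.2 × 2.5 = 40.5 kPa.
With d_w = 2.49 m < B, γ̄ = 7.89 + (2.49/3.1) × (16.2 − 7.89) = 14.565 kN/m³.
q_ult = q·N_q + 0.5·γ·B·N_γ·s_γ
     = 40.5 × 12.8 + 0.5 × 14.565 × 3.1 × 8.89 × 0.8
     = 518.4 + 160.56 = 678.96 kPa.

q_ult ≈ 680 kPa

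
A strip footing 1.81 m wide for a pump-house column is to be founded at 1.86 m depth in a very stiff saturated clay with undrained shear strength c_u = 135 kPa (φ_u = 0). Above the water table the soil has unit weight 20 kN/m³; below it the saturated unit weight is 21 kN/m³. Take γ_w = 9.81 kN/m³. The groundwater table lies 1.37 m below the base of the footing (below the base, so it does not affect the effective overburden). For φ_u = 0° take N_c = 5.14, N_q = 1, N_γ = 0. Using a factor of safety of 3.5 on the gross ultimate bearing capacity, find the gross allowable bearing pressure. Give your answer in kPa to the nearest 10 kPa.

q = γ·D_f = 20 × 1.86 = 37.2 kPa.
c·N_c = 135 × 5.14 = 693.9 kPa
q·N_q = 37.2 × 1 = 37.2 kPa
q_ult = 693.9 + 37.2 = 731.1 kPa.
q_all = 731.1 / 3.5 = 208.89 kPa.

q_all ≈ 210 kPa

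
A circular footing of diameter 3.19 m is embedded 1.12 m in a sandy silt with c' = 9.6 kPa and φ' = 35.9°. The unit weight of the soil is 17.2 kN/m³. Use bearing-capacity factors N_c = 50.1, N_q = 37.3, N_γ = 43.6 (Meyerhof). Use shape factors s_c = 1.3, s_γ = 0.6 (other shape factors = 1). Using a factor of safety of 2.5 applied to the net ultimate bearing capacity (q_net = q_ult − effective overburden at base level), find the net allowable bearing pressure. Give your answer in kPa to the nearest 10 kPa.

q_all(net) ≈ 820 kPa

Effective surcharge at the founding depth q = γ·D_f = 17.2 × 1.12 = 19.264 kPa.
q_ult = c·N_c·s_c + q·N_q + 0.5·γ·B·N_γ·s_γ
     = 9.6 × 50.1 × 1.3 + 19.264 × 37.3 + 0.5 × 17.2 × 3.19 × 43.6 × 0.6
     = 625.25 + 718.55 + 717.67 = 2061.5 kPa.
Net ultimate: q_net = 2061.5 − 19.264 = 2042.2 kPa.
q_all(net) = 2042.2 / 2.5 = 816.88 kPa.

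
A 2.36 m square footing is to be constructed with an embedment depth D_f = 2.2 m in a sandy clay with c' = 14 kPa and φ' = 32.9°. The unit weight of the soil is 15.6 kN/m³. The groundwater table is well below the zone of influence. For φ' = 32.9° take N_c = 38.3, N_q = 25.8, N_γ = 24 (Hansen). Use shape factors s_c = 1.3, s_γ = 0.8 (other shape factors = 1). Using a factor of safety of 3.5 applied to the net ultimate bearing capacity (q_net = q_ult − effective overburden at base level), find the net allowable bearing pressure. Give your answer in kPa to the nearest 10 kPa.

q_all(net) ≈ 540 kPa

Effective surcharge at the founding depth q = γ·D_f = 15.6 × 2.2 = 34.32 kPa.
q_ult = c·N_c·s_c + q·N_q + 0.5·γ·B·N_γ·s_γ
     = 14 × 38.3 × 1.3 + 34.32 × 25.8 + 0.5 × 15.6 × 2.36 × 24 × 0.8
     = 697.06 + 885.46 + 353.43 = 1935.9 kPa.
Net ultimate: q_net = 1935.9 − 34.32 = 1901.6 kPa.
q_all(net) = 1901.6 / 3.5 = 543.32 kPa.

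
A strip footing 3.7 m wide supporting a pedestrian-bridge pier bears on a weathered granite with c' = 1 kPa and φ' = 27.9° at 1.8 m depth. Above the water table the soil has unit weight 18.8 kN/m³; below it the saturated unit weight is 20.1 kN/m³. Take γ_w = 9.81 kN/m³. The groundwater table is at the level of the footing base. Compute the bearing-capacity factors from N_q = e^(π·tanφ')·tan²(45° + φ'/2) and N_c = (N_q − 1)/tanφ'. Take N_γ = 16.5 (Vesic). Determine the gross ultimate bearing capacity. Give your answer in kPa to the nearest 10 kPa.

q_ult ≈ 830 kPa

tan27.9° = 0.5295, so N_q = e^(π×0.5295)·tan²(58.95°) = 5.277 × 2.759 = 14.56.
N_c = (14.56 − 1)/tan27.9° = 25.61.
Effective surcharge at the founding depth q = γ·D_f = 18.8 × 1.8 = 33.84 kPa.
The water table coincides with the base, so in the self-weight term γ → γ' = 10.29 kN/m³.
q_ult = c·N_c + q·N_q + 0.5·γ·B·N_γ
     = 1 × 25.609 + 33.84 × 14.559 + 0.5 × 10.29 × 3.7 × 16.5
     = 25.609 + 492.68 + 314.1 = 832.39 kPa.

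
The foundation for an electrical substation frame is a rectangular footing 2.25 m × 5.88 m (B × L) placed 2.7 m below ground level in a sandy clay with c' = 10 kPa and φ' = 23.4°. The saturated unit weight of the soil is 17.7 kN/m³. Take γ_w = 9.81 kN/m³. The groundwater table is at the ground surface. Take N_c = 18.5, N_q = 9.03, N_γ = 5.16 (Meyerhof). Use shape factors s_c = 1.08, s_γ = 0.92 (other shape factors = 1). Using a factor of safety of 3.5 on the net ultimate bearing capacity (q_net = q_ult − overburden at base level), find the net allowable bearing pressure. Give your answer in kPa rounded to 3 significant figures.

With the water table at the surface the whole profile is submerged: γ' = 17.7 − 9.81 = 7.89 kN/m³, so q = γ'·D_f = 21.303 kPa; the same γ' applies in the ½γBN_γ term.
q_ult = c·N_c·s_c + q·N_q + 0.5·γ·B·N_γ·s_γ
     = 10 × 18.5 × 1.08 + 21.303 × 9.03 + 0.5 × 7.89 × 2.25 × 5.16 × 0.92
     = 199.8 + 192.37 + 42.137 = 434.3 kPa.
q_net = 434.3 − 21.303 = 413 kPa.
q_all(net) = 413 / 3.5 = 118 kPa.

q_all(net) ≈ 118 kPa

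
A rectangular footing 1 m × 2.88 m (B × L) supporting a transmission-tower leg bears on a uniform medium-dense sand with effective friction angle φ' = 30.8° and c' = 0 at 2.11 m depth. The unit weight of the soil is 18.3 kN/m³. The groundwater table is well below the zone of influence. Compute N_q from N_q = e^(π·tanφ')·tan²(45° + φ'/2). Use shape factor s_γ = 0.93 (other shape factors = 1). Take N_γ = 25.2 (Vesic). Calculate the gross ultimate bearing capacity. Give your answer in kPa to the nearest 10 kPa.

q_ult ≈ 990 kPa

tan30.8° = 0.5961, so N_q = e^(π×0.5961)·tan²(60.4°) = 6.506 × 3.099 = 20.16.
q = γ·D_f = 18.3 × 2.11 = 38.613 kPa.
q·N_q = 38.613 × 20.161 = 778.48 kPa
0.5·γ·B·N_γ·s_γ = 0.5 × 18.3 × 1 × 25.2 × 0.93 = 214.44 kPa
q_ult = 778.48 + 214.44 = 992.92 kPa.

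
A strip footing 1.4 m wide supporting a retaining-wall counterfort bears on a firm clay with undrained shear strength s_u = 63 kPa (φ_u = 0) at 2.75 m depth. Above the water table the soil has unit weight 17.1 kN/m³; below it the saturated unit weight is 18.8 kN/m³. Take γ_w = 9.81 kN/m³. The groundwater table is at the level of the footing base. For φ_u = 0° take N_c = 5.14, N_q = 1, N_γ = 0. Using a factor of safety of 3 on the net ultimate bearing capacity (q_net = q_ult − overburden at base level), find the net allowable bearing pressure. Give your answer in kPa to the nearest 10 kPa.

q = γ·D_f = 17.1 × 2.75 = 47.025 kPa.
c·N_c = 63 × 5.14 = 323.82 kPa
q·N_q = 47.025 × 1 = 47.025 kPa
q_ult = 323.82 + 47.025 = 370.85 kPa.
q_net = 370.85 − 47.025 = 323.82 kPa.
q_all(net) = 323.82 / 3 = 107.94 kPa.

q_all(net) ≈ 110 kPa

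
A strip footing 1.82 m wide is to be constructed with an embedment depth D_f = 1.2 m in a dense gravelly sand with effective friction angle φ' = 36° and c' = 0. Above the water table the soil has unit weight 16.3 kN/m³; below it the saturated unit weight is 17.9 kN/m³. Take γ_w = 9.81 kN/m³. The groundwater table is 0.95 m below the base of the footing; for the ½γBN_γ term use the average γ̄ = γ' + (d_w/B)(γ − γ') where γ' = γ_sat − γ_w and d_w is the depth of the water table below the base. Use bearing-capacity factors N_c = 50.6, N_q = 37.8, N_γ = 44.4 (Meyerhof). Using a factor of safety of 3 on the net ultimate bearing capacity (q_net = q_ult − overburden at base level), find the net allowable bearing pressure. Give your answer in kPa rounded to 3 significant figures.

Effective surcharge at the founding depth q = γ·D_f = 16.3 × 1.2 = 19.56 kPa.
With d_w = 0.95 m < B, γ̄ = 8.09 + (0.95/1.82) × (16.3 − 8.09) = 12.375 kN/m³.
q_ult = q·N_q + 0.5·γ·B·N_γ
     = 19.56 × 37.8 + 0.5 × 12.375 × 1.82 × 44.4
     = 739.37 + 500.02 = 1239.4 kPa.
q_net = 1239.4 − 19.56 = 1219.8 kPa.
q_all(net) = 1219.8 / 3 = 406.61 kPa.

q_all(net) ≈ 407 kPa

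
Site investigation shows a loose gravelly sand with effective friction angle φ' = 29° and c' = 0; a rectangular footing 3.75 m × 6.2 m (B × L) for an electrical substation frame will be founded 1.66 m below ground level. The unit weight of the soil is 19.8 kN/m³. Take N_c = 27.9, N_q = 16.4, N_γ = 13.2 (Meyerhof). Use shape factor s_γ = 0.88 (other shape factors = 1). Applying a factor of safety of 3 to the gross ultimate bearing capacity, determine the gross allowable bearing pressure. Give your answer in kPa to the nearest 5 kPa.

q_all ≈ 325 kPa

Overburden at base level: q = 19.8 × 1.66 = 32.868 kPa.
Surcharge term q·N_q = 32.868 × 16.4 = 539.04 kPa; self-weight term 0.5·γ·B·N_γ·s_γ = 0.5 × 19.8 × 3.75 × 13.2 × 0.88 = 431.24 kPa.
q_ult = 539.04 + 431.24 = 970.28 kPa.
q_all = q_ult / FS = 970.28 / 3 = 323.43 kPa.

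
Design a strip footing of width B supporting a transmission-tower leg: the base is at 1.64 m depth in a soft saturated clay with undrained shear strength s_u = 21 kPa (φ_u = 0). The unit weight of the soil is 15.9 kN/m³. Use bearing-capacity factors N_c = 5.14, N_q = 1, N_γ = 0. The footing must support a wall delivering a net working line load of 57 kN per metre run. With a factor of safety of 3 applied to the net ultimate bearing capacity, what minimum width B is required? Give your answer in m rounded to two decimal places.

Overburden at base level: q = 15.9 × 1.64 = 26.076 kPa.
Cohesion term c·N_c = 21 × 5.14 = 107.94 kPa; surcharge term q·N_q = 26.076 × 1 = 26.076 kPa.
q_ult = 107.94 + 26.076 = 134.02 kPa.
For φ = 0 the ½γBN_γ term vanishes, so q_ult is independent of B. q_net = 134.02 − 26.076 = 107.94 kPa; q_all(net) = 107.94/3 = 35.98 kPa.
Required width B = w / q_all(net) = 57 / 35.98 = 1.584 m.

B = 1.58 m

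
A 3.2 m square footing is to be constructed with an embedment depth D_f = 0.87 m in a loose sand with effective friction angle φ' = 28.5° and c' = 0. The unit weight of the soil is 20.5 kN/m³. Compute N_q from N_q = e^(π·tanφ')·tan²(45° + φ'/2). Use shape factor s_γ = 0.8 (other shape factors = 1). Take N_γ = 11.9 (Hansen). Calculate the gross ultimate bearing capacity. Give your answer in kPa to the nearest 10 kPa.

tan28.5° = 0.543, so N_q = e^(π×0.543)·tan²(59.25°) = 5.505 × 2.825 = 15.55.
Effective surcharge at the founding depth q = γ·D_f = 20.5 × 0.87 = 17.835 kPa.
q_ult = q·N_q + 0.5·γ·B·N_γ·s_γ
     = 17.835 × 15.554 + 0.5 × 20.5 × 3.2 × 11.9 × 0.8
     = 277.41 + 312.26 = 589.67 kPa.

q_ult ≈ 590 kPa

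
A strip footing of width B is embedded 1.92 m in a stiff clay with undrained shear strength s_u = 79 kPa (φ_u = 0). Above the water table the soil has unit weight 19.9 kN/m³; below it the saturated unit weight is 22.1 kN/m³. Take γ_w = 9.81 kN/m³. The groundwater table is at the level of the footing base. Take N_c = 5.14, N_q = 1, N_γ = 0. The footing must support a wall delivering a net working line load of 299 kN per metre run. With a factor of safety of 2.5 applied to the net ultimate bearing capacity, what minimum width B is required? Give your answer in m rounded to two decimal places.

q = γ·D_f = 19.9 × 1.92 = 38.208 kPa.
c·N_c = 79 × 5.14 = 406.06 kPa
q·N_q = 38.208 × 1 = 38.208 kPa
q_ult = 406.06 + 38.208 = 444.27 kPa.
For φ = 0 the ½γBN_γ term vanishes, so q_ult is independent of B. q_net = 444.27 − 38.208 = 406.06 kPa; q_all(net) = 406.06/2.5 = 162.42 kPa.
Required width B = w / q_all(net) = 299 / 162.42 = 1.841 m.

B = 1.84 m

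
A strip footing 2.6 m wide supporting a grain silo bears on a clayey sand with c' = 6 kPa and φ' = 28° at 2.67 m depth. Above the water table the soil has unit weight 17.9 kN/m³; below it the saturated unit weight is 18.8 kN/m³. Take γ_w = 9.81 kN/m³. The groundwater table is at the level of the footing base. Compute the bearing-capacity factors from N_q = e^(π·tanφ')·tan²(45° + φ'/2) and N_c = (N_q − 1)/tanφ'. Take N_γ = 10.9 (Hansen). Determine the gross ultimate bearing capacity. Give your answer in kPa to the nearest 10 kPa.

tan28° = 0.5317, so N_q = e^(π×0.5317)·tan²(59°) = 5.314 × 2.77 = 14.72.
N_c = (14.72 − 1)/tan28° = 25.8.
q = γ·D_f = 17.9 × 2.67 = 47.793 kPa.
For the ½γBN_γ term take γ' = 18.8 − 9.81 = 8.99 kN/m³ (soil below base is submerged).
c·N_c = 6 × 25.803 = 154.82 kPa
q·N_q = 47.793 × 14.72 = 703.51 kPa
0.5·γ·B·N_γ = 0.5 × 8.99 × 2.6 × 10.9 = 127.39 kPa
q_ult = 154.82 + 703.51 + 127.39 = 985.72 kPa.

q_ult ≈ 990 kPa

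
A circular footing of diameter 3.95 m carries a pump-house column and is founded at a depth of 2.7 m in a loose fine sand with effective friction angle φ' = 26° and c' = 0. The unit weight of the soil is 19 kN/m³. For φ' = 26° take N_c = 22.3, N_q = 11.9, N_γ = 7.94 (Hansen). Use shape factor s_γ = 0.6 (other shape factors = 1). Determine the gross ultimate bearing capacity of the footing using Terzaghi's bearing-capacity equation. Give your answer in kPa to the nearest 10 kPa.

q_ult ≈ 790 kPa

q = γ·D_f = 19 × 2.7 = 51.3 kPa.
q·N_q = 51.3 × 11.9 = 610.47 kPa
0.5·γ·B·N_γ·s_γ = 0.5 × 19 × 3.95 × 7.94 × 0.6 = 178.77 kPa
q_ult = 610.47 + 178.77 = 789.24 kPa.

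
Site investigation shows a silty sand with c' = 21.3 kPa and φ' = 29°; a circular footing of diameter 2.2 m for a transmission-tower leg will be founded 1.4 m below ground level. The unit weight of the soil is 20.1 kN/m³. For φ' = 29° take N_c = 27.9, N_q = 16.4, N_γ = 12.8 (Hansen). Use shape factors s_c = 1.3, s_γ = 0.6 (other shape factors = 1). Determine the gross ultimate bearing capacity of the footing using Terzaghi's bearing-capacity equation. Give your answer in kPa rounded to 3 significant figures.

Overburden at base level: q = 20.1 × 1.4 = 28.14 kPa.
Cohesion term c·N_c·s_c = 21.3 × 27.9 × 1.3 = 772.55 kPa; surcharge term q·N_q = 28.14 × 16.4 = 461.5 kPa; self-weight term 0.5·γ·B·N_γ·s_γ = 0.5 × 20.1 × 2.2 × 12.8 × 0.6 = 169.8 kPa.
q_ult = 772.55 + 461.5 + 169.8 = 1403.9 kPa.

q_ult ≈ 1400 kPa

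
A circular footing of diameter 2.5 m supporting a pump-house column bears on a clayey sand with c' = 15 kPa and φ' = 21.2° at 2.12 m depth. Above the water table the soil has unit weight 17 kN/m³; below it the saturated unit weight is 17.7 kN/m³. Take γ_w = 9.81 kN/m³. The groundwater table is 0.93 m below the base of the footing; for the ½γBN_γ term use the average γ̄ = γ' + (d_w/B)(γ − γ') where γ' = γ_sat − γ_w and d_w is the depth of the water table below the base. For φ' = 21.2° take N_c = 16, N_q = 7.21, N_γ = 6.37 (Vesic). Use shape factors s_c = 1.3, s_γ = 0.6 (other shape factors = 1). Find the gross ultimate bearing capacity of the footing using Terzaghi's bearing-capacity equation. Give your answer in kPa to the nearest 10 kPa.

q = γ·D_f = 17 × 2.12 = 36.04 kPa.
γ' = 7.89 kN/m³; averaging over the depth B below the base, γ̄ = γ' + (d_w/B)(γ − γ') = 11.279 kN/m³.
c·N_c·s_c = 15 × 16 × 1.3 = 312 kPa
q·N_q = 36.04 × 7.21 = 259.85 kPa
0.5·γ·B·N_γ·s_γ = 0.5 × 11.279 × 2.5 × 6.37 × 0.6 = 53.885 kPa
q_ult = 312 + 259.85 + 53.885 = 625.73 kPa.

q_ult ≈ 630 kPa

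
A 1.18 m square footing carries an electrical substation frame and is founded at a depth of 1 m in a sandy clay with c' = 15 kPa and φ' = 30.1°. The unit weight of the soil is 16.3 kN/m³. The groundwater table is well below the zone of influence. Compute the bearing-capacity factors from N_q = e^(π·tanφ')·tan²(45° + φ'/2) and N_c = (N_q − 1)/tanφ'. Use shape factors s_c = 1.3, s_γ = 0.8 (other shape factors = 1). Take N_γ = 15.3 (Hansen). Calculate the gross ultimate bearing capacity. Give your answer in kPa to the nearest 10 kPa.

q_ult ≈ 1010 kPa

tan30.1° = 0.5797, so N_q = e^(π×0.5797)·tan²(60.05°) = 6.179 × 3.012 = 18.61.
N_c = (18.61 − 1)/tan30.1° = 30.38.
Overburden at base level: q = 16.3 × 1 = 16.3 kPa.
Cohesion term c·N_c·s_c = 15 × 30.381 × 1.3 = 592.43 kPa; surcharge term q·N_q = 16.3 × 18.611 = 303.36 kPa; self-weight term 0.5·γ·B·N_γ·s_γ = 0.5 × 16.3 × 1.18 × 15.3 × 0.8 = 117.71 kPa.
q_ult = 592.43 + 303.36 + 117.71 = 1013.5 kPa.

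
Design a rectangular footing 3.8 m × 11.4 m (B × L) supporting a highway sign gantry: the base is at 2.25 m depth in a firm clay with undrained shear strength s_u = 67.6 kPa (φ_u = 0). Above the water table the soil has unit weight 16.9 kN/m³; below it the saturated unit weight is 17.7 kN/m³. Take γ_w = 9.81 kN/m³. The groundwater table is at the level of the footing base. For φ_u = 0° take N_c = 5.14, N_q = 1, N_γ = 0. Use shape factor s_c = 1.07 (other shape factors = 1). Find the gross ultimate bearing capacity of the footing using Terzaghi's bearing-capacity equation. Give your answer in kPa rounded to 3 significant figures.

q_ult ≈ 410 kPa

Overburden at base level: q = 16.9 × 2.25 = 38.025 kPa.
Cohesion term c·N_c·s_c = 67.6 × 5.14 × 1.07 = 371.79 kPa; surcharge term q·N_q = 38.025 × 1 = 38.025 kPa.
q_ult = 371.79 + 38.025 = 409.81 kPa.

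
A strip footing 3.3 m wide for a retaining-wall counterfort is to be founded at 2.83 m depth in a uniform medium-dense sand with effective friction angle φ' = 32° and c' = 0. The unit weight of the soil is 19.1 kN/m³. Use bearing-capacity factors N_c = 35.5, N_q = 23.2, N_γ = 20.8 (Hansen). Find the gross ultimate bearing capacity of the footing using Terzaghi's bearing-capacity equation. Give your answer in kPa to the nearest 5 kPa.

q_ult ≈ 1910 kPa

Overburden at base level: q = 19.1 × 2.83 = 54.053 kPa.
Surcharge term q·N_q = 54.053 × 23.2 = 1254 kPa; self-weight term 0.5·γ·B·N_γ = 0.5 × 19.1 × 3.3 × 20.8 = 655.51 kPa.
q_ult = 1254 + 655.51 = 1909.5 kPa.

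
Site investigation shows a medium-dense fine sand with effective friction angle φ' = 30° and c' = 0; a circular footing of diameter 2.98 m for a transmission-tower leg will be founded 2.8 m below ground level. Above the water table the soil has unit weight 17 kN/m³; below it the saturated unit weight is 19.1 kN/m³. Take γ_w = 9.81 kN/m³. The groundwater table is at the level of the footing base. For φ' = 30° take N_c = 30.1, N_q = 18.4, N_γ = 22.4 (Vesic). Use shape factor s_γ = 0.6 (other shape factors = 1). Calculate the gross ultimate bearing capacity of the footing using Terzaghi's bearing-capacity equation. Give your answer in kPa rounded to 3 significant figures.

q = γ·D_f = 17 × 2.8 = 47.6 kPa.
For the ½γBN_γ term take γ' = 19.1 − 9.81 = 9.29 kN/m³ (soil below base is submerged).
q·N_q = 47.6 × 18.4 = 875.84 kPa
0.5·γ·B·N_γ·s_γ = 0.5 × 9.29 × 2.98 × 22.4 × 0.6 = 186.04 kPa
q_ult = 875.84 + 186.04 = 1061.9 kPa.

q_ult ≈ 1060 kPa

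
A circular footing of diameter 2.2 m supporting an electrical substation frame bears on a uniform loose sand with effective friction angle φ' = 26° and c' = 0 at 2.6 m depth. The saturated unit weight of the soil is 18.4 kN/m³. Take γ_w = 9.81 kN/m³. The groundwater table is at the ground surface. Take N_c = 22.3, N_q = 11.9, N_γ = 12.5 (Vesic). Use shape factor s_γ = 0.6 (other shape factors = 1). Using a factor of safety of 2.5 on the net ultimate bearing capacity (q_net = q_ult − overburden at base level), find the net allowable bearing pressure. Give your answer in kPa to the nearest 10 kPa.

Water table at ground surface, so effective unit weight γ' = 18.4 − 9.81 = 8.59 kN/m³ is used throughout; overburden q = 8.59 × 2.6 = 22.334 kPa; the same γ' applies in the ½γBN_γ term.
Surcharge term q·N_q = 22.334 × 11.9 = 265.77 kPa; self-weight term 0.5·γ·B·N_γ·s_γ = 0.5 × 8.59 × 2.2 × 12.5 × 0.6 = 70.867 kPa.
q_ult = 265.77 + 70.867 = 336.64 kPa.
q_net = 336.64 − 22.334 = 314.31 kPa.
q_all(net) = 314.31 / 2.5 = 125.72 kPa.

q_all(net) ≈ 130 kPa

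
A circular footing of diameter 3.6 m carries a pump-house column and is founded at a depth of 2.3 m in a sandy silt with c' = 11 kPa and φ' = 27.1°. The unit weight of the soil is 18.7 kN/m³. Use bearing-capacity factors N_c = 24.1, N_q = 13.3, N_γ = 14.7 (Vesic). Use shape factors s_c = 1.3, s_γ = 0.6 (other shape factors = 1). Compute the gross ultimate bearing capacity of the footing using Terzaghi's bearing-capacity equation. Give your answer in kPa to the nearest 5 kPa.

Overburden at base level: q = 18.7 × 2.3 = 43.01 kPa.
Cohesion term c·N_c·s_c = 11 × 24.1 × 1.3 = 344.63 kPa; surcharge term q·N_q = 43.01 × 13.3 = 572.03 kPa; self-weight term 0.5·γ·B·N_γ·s_γ = 0.5 × 18.7 × 3.6 × 14.7 × 0.6 = 296.88 kPa.
q_ult = 344.63 + 572.03 + 296.88 = 1213.5 kPa.

q_ult ≈ 1215 kPa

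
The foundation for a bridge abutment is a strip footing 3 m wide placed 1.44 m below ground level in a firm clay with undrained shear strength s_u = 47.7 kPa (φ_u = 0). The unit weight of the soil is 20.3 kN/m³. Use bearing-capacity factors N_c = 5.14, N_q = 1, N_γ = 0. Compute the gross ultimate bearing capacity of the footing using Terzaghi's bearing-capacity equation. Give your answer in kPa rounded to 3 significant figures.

q_ult ≈ 274 kPa

q = γ·D_f = 20.3 × 1.44 = 29.232 kPa.
c·N_c = 47.7 × 5.14 = 245.18 kPa
q·N_q = 29.232 × 1 = 29.232 kPa
q_ult = 245.18 + 29.232 = 274.41 kPa.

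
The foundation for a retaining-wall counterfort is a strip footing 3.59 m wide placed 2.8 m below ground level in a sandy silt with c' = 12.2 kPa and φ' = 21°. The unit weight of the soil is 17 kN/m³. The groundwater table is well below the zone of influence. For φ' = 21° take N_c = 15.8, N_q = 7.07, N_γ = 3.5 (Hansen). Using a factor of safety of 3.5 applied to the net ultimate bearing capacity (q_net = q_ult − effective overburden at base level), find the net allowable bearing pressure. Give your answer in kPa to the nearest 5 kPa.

q_all(net) ≈ 170 kPa

q = γ·D_f = 17 × 2.8 = 47.6 kPa.
c·N_c = 12.2 × 15.8 = 192.76 kPa
q·N_q = 47.6 × 7.07 = 336.53 kPa
0.5·γ·B·N_γ = 0.5 × 17 × 3.59 × 3.5 = 106.8 kPa
q_ult = 192.76 + 336.53 + 106.8 = 636.09 kPa.
Net ultimate: q_net = 636.09 − 47.6 = 588.49 kPa.
q_all(net) = 588.49 / 3.5 = 168.14 kPa.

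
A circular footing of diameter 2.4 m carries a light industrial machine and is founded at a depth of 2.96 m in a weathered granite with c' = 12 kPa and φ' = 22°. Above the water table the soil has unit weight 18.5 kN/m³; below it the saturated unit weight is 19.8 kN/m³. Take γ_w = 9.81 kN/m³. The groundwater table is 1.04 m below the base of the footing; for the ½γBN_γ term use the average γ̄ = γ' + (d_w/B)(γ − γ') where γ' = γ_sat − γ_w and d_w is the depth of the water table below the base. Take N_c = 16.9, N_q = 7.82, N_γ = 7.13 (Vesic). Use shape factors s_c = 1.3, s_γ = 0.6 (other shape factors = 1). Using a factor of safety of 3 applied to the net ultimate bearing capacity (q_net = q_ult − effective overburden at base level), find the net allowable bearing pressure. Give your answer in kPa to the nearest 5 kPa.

q = γ·D_f = 18.5 × 2.96 = 54.76 kPa.
γ' = 9.99 kN/m³; averaging over the depth B below the base, γ̄ = γ' + (d_w/B)(γ − γ') = 13.678 kN/m³.
c·N_c·s_c = 12 × 16.9 × 1.3 = 263.64 kPa
q·N_q = 54.76 × 7.82 = 428.22 kPa
0.5·γ·B·N_γ·s_γ = 0.5 × 13.678 × 2.4 × 7.13 × 0.6 = 70.216 kPa
q_ult = 263.64 + 428.22 + 70.216 = 762.08 kPa.
Net ultimate: q_net = 762.08 − 54.76 = 707.32 kPa.
q_all(net) = 707.32 / 3 = 235.77 kPa.

q_all(net) ≈ 235 kPa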